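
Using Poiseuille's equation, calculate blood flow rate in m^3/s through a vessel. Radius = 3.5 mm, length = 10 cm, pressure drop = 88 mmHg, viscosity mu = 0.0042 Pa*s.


Q = pi*r^4*dP / (8*mu*L)
r = 0.0035 m, L = 0.1 m
dP = 88 mmHg = 11732.336 Pa
Q = 0.001646 m^3/s


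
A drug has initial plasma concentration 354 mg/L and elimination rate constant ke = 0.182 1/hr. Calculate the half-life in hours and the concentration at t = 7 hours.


t_half = ln(2) / ke = 0.693147 / 0.182 = 3.808 hr
C(t) = C0 * exp(-ke*t) = 354 * exp(-0.182*7)
C(7) = 99.02 mg/L


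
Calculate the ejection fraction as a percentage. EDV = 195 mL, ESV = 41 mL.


SV = EDV - ESV = 195 - 41 = 154 mL
EF = SV/EDV * 100 = 154/195 * 100
EF = 78.97%


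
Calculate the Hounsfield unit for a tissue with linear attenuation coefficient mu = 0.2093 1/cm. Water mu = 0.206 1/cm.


HU = ((mu_tissue - mu_water) / mu_water) * 1000
HU = ((0.2093 - 0.206) / 0.206) * 1000
HU = 16.02


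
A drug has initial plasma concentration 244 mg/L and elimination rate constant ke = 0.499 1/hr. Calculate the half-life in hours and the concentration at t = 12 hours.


t_half = ln(2) / ke = 0.693147 / 0.499 = 1.389 hr
C(t) = C0 * exp(-ke*t) = 244 * exp(-0.499*12)
C(12) = 0.6121 mg/L


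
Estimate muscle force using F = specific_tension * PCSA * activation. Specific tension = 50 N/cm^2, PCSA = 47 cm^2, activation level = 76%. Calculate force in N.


F = sigma * PCSA * activation
F = 50 * 47 * 0.76
F = 1786 N


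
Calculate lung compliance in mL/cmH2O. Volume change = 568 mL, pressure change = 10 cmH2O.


C = dV / dP
C = 568 / 10
C = 56.8 mL/cmH2O


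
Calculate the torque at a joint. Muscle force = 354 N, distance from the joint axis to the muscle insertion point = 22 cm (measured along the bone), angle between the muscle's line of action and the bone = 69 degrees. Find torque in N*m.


Torque = F * d * sin(theta)   (moment arm = d*sin(theta))
d = 22 cm = 0.22 m
Torque = 354 * 0.22 * sin(69)
Torque = 72.71 N*m


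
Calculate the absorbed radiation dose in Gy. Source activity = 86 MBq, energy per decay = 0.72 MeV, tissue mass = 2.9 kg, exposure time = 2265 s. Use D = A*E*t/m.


A = 86 MBq = 8.6000e+07 Bq
E = 0.72 MeV = 1.15344e-13 J
D = A*E*t/m = 8.6000e+07*1.15344e-13*2265/2.9
D = 0.007748 Gy


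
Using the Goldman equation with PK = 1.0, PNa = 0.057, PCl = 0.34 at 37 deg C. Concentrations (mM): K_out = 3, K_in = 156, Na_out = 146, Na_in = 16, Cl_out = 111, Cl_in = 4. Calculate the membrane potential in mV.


Vm = (RT/F)*ln((PK*Ko + PNa*Nao + PCl*Cli)/(PK*Ki + PNa*Nai + PCl*Clo))
Numer = 12.682, Denom = 194.652
Vm = -72.99 mV


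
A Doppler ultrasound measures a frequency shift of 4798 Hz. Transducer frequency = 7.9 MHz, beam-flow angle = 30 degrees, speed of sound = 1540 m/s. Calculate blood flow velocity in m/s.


v = fd * c / (2 * f0 * cos(theta))
v = 4798 * 1540 / (2 * 7.9000e+06 * cos(30))
v = 0.54 m/s


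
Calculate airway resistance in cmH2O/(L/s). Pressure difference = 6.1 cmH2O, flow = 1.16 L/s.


R = dP / flow
R = 6.1 / 1.16
R = 5.259 cmH2O/(L/s)


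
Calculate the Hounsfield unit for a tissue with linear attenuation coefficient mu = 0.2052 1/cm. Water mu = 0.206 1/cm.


HU = ((mu_tissue - mu_water) / mu_water) * 1000
HU = ((0.2052 - 0.206) / 0.206) * 1000
HU = -3.883


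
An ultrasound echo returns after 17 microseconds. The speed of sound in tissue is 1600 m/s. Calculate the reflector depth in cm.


depth = c * t / 2
t = 17 us = 1.7000e-05 s
depth = 1600 * 1.7000e-05 / 2
depth = 0.0136 m = 1.36 cm


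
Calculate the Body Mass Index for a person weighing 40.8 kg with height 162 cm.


BMI = weight / height^2
height = 162 cm = 1.62 m
BMI = 40.8 / 1.62^2
BMI = 15.55 kg/m^2


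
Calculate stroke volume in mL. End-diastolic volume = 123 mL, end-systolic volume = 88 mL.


SV = EDV - ESV
SV = 123 - 88
SV = 35 mL


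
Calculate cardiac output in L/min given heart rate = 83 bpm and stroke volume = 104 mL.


CO = HR * SV
CO = 83 * 104 / 1000
CO = 8.632 L/min


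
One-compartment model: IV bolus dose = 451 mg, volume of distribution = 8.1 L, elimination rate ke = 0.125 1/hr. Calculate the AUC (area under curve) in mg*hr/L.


C0 = Dose/Vd = 451/8.1 = 55.679 mg/L
AUC = C0/ke = 55.679/0.125
AUC = 445.4 mg*hr/L


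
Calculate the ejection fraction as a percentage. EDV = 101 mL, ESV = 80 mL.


SV = EDV - ESV = 101 - 80 = 21 mL
EF = SV/EDV * 100 = 21/101 * 100
EF = 20.79%


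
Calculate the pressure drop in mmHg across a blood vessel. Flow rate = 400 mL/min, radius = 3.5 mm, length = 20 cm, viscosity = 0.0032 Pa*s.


dP = 8*mu*L*Q / (pi*r^4)
Q = 400 mL/min = 6.66667e-06 m^3/s
dP = 72.4031 Pa = 72.4031 / 133.322 mmHg = 0.5431 mmHg


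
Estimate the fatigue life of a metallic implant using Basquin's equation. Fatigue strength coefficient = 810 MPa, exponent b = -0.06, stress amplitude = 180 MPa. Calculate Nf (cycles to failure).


sigma_a = sigma_f' * (2Nf)^b
2Nf = (sigma_a/sigma_f')^(1/b)
2Nf = (180/810)^(1/-0.06)
2Nf = 7.7068202e+10
Nf = 3.8534e+10


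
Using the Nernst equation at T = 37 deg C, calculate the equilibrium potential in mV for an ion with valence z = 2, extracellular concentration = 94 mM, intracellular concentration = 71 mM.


E = (RT/(zF)) * ln(C_out/C_in)
T = 37 + 273.15 = 310.15 K
E = (8.314 * 310.15 / (2 * 96485)) * ln(94/71)
E = 3.75 mV


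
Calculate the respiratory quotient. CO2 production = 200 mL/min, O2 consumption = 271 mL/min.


RQ = VCO2 / VO2
RQ = 200 / 271
RQ = 0.738


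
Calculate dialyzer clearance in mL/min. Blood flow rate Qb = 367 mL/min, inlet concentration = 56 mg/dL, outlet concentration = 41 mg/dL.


K = Qb * (Cb_in - Cb_out) / Cb_in
K = 367 * (56 - 41) / 56
K = 98.3 mL/min


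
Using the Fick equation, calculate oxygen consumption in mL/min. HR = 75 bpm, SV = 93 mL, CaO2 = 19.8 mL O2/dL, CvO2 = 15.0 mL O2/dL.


CO = HR*SV = 75*93/1000 = 6.975 L/min
a-v O2 diff = 19.8 - 15.0 = 4.8 mL/dL
VO2 = CO * (CaO2-CvO2) * 10 dL/L
VO2 = 6.975 * 4.8 * 10
VO2 = 334.8 mL/min


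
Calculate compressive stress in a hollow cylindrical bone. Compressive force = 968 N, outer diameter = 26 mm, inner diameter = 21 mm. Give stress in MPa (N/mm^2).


A = pi*(r_o^2 - r_i^2)
r_o = 13 mm, r_i = 10.5 mm
A = 184.569 mm^2
sigma = F/A = 968 / 184.569
sigma = 5.245 MPa


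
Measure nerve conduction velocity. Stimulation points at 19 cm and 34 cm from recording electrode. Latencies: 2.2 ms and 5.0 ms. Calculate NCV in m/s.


Distance = (34 - 19) / 100 = 0.15 m
dt = (5.0 - 2.2) / 1000 = 0.0028 s
NCV = dist / dt = 53.57 m/s


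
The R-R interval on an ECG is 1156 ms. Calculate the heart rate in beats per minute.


HR = 60 / RR_interval(s)
RR = 1156 ms = 1.156 s
HR = 60 / 1.156 = 51.9 bpm


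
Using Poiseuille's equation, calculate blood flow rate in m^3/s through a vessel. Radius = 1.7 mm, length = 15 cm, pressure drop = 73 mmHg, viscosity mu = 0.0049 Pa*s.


Q = pi*r^4*dP / (8*mu*L)
r = 0.0017 m, L = 0.15 m
dP = 73 mmHg = 9732.506 Pa
Q = 4.3430e-05 m^3/s


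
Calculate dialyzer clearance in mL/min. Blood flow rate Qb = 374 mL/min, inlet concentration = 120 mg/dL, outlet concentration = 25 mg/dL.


K = Qb * (Cb_in - Cb_out) / Cb_in
K = 374 * (120 - 25) / 120
K = 296.1 mL/min


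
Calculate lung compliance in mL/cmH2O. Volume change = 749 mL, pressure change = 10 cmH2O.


C = dV / dP
C = 749 / 10
C = 74.9 mL/cmH2O


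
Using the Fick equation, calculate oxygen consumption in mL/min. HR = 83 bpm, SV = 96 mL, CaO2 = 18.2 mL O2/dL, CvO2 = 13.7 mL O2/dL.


CO = HR*SV = 83*96/1000 = 7.968 L/min
a-v O2 diff = 18.2 - 13.7 = 4.5 mL/dL
VO2 = CO * (CaO2-CvO2) * 10 dL/L
VO2 = 7.968 * 4.5 * 10
VO2 = 358.6 mL/min


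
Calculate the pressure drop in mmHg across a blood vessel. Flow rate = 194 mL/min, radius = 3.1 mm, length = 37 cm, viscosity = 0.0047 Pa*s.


dP = 8*mu*L*Q / (pi*r^4)
Q = 194 mL/min = 3.23333e-06 m^3/s
dP = 155.04 Pa = 155.04 / 133.322 mmHg = 1.163 mmHg


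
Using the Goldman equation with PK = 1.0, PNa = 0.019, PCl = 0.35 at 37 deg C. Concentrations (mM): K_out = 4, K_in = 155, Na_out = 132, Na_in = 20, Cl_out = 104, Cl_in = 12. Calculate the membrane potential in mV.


Vm = (RT/F)*ln((PK*Ko + PNa*Nao + PCl*Cli)/(PK*Ki + PNa*Nai + PCl*Clo))
Numer = 10.708, Denom = 191.78
Vm = -77.11 mV


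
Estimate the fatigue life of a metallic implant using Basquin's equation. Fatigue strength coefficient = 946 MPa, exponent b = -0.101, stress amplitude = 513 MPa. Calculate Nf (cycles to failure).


sigma_a = sigma_f' * (2Nf)^b
2Nf = (sigma_a/sigma_f')^(1/b)
2Nf = (513/946)^(1/-0.101)
2Nf = 427.98
Nf = 214


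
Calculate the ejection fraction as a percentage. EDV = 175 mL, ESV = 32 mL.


SV = EDV - ESV = 175 - 32 = 143 mL
EF = SV/EDV * 100 = 143/175 * 100
EF = 81.71%


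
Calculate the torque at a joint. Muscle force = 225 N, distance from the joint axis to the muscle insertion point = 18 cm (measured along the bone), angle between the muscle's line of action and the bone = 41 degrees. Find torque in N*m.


Torque = F * d * sin(theta)   (moment arm = d*sin(theta))
d = 18 cm = 0.18 m
Torque = 225 * 0.18 * sin(41)
Torque = 26.57 N*m


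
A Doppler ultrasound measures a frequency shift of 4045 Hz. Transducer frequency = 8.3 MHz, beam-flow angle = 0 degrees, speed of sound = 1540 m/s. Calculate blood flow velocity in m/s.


v = fd * c / (2 * f0 * cos(theta))
v = 4045 * 1540 / (2 * 8.3000e+06 * cos(0))
v = 0.3753 m/s


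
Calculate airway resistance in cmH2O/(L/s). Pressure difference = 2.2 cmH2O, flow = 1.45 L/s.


R = dP / flow
R = 2.2 / 1.45
R = 1.517 cmH2O/(L/s)


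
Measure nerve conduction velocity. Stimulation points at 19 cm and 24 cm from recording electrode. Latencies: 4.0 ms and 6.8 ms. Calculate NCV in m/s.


Distance = (24 - 19) / 100 = 0.05 m
dt = (6.8 - 4.0) / 1000 = 0.0028 s
NCV = dist / dt = 17.86 m/s


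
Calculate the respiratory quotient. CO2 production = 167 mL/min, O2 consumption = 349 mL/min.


RQ = VCO2 / VO2
RQ = 167 / 349
RQ = 0.4785


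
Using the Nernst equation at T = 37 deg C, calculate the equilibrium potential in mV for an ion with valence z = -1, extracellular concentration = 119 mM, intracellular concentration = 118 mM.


E = (RT/(zF)) * ln(C_out/C_in)
T = 37 + 273.15 = 310.15 K
E = (8.314 * 310.15 / (-1 * 96485)) * ln(119/118)
E = -0.2255 mV


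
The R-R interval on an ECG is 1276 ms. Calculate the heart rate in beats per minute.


HR = 60 / RR_interval(s)
RR = 1276 ms = 1.276 s
HR = 60 / 1.276 = 47.02 bpm


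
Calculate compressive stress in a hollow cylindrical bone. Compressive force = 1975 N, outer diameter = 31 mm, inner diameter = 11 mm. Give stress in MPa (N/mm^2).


A = pi*(r_o^2 - r_i^2)
r_o = 15.5 mm, r_i = 5.5 mm
A = 659.734 mm^2
sigma = F/A = 1975 / 659.734
sigma = 2.994 MPa


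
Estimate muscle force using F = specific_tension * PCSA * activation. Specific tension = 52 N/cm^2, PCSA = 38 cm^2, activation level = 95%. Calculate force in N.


F = sigma * PCSA * activation
F = 52 * 38 * 0.95
F = 1877 N


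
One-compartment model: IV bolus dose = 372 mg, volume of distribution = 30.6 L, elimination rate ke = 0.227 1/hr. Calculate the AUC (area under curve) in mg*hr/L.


C0 = Dose/Vd = 372/30.6 = 12.1569 mg/L
AUC = C0/ke = 12.1569/0.227
AUC = 53.55 mg*hr/L


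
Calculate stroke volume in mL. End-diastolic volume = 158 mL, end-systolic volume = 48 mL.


SV = EDV - ESV
SV = 158 - 48
SV = 110 mL


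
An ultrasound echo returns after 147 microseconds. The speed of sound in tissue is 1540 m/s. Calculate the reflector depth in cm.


depth = c * t / 2
t = 147 us = 1.4700e-04 s
depth = 1540 * 1.4700e-04 / 2
depth = 0.11319 m = 11.319 cm


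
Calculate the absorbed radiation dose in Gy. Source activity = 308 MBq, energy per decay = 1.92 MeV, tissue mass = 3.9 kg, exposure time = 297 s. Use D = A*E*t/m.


A = 308 MBq = 3.0800e+08 Bq
E = 1.92 MeV = 3.07584e-13 J
D = A*E*t/m = 3.0800e+08*3.07584e-13*297/3.9
D = 0.007215 Gy


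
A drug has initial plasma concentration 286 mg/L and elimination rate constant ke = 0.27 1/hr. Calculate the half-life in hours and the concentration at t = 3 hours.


t_half = ln(2) / ke = 0.693147 / 0.27 = 2.567 hr
C(t) = C0 * exp(-ke*t) = 286 * exp(-0.27*3)
C(3) = 127.2 mg/L


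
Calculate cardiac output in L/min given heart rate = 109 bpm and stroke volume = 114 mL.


CO = HR * SV
CO = 109 * 114 / 1000
CO = 12.43 L/min


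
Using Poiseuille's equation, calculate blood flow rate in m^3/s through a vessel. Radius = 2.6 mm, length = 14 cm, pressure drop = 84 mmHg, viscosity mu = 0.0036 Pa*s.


Q = pi*r^4*dP / (8*mu*L)
r = 0.0026 m, L = 0.14 m
dP = 84 mmHg = 11199.048 Pa
Q = 3.9875e-04 m^3/s


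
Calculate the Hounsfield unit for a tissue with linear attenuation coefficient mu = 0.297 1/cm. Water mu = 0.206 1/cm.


HU = ((mu_tissue - mu_water) / mu_water) * 1000
HU = ((0.297 - 0.206) / 0.206) * 1000
HU = 441.7


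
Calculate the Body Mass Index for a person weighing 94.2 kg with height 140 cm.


BMI = weight / height^2
height = 140 cm = 1.4 m
BMI = 94.2 / 1.4^2
BMI = 48.06 kg/m^2


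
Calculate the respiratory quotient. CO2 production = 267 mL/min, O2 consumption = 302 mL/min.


RQ = VCO2 / VO2
RQ = 267 / 302
RQ = 0.8841


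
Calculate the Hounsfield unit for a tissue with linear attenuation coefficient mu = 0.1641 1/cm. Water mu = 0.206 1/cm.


HU = ((mu_tissue - mu_water) / mu_water) * 1000
HU = ((0.1641 - 0.206) / 0.206) * 1000
HU = -203.4


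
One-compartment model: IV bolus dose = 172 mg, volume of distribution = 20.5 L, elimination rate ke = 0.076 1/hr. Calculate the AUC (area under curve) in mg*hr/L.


C0 = Dose/Vd = 172/20.5 = 8.39024 mg/L
AUC = C0/ke = 8.39024/0.076
AUC = 110.4 mg*hr/L


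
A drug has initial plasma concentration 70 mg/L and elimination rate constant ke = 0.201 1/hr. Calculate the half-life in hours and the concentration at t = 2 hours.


t_half = ln(2) / ke = 0.693147 / 0.201 = 3.448 hr
C(t) = C0 * exp(-ke*t) = 70 * exp(-0.201*2)
C(2) = 46.83 mg/L


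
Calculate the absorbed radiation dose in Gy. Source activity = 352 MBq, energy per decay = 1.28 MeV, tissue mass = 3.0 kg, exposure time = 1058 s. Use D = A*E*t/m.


A = 352 MBq = 3.5200e+08 Bq
E = 1.28 MeV = 2.05056e-13 J
D = A*E*t/m = 3.5200e+08*2.05056e-13*1058/3.0
D = 0.02546 Gy


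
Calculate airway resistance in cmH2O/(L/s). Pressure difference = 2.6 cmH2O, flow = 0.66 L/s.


R = dP / flow
R = 2.6 / 0.66
R = 3.939 cmH2O/(L/s)


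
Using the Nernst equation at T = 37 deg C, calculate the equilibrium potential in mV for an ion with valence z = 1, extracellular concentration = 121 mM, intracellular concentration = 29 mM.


E = (RT/(zF)) * ln(C_out/C_in)
T = 37 + 273.15 = 310.15 K
E = (8.314 * 310.15 / (1 * 96485)) * ln(121/29)
E = 38.18 mV


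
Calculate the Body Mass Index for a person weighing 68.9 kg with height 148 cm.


BMI = weight / height^2
height = 148 cm = 1.48 m
BMI = 68.9 / 1.48^2
BMI = 31.46 kg/m^2


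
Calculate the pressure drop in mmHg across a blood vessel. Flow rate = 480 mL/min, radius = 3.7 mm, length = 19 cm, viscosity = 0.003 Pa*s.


dP = 8*mu*L*Q / (pi*r^4)
Q = 480 mL/min = 8e-06 m^3/s
dP = 61.9581 Pa = 61.9581 / 133.322 mmHg = 0.4647 mmHg


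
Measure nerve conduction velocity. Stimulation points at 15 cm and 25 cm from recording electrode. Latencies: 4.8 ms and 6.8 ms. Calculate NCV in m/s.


Distance = (25 - 15) / 100 = 0.1 m
dt = (6.8 - 4.8) / 1000 = 0.002 s
NCV = dist / dt = 50 m/s


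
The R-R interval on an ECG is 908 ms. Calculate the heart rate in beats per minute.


HR = 60 / RR_interval(s)
RR = 908 ms = 0.908 s
HR = 60 / 0.908 = 66.08 bpm


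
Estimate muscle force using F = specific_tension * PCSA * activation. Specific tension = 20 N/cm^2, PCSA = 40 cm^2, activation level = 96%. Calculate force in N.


F = sigma * PCSA * activation
F = 20 * 40 * 0.96
F = 768 N


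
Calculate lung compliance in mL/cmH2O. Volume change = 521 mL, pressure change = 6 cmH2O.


C = dV / dP
C = 521 / 6
C = 86.83 mL/cmH2O


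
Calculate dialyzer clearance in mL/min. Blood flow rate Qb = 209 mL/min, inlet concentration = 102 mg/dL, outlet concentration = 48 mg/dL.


K = Qb * (Cb_in - Cb_out) / Cb_in
K = 209 * (102 - 48) / 102
K = 110.6 mL/min


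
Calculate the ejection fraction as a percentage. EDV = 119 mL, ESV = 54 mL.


SV = EDV - ESV = 119 - 54 = 65 mL
EF = SV/EDV * 100 = 65/119 * 100
EF = 54.62%


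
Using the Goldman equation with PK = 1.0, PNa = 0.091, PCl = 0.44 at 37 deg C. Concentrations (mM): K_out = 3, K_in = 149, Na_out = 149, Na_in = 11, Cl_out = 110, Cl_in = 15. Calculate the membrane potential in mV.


Vm = (RT/F)*ln((PK*Ko + PNa*Nao + PCl*Cli)/(PK*Ki + PNa*Nai + PCl*Clo))
Numer = 23.159, Denom = 198.401
Vm = -57.4 mV


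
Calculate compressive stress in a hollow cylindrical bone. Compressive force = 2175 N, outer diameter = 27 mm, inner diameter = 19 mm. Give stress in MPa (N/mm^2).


A = pi*(r_o^2 - r_i^2)
r_o = 13.5 mm, r_i = 9.5 mm
A = 289.027 mm^2
sigma = F/A = 2175 / 289.027
sigma = 7.525 MPa


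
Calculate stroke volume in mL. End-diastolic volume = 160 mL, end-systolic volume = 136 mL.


SV = EDV - ESV
SV = 160 - 136
SV = 24 mL


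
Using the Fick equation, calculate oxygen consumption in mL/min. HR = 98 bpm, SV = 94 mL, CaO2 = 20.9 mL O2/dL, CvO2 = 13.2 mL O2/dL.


CO = HR*SV = 98*94/1000 = 9.212 L/min
a-v O2 diff = 20.9 - 13.2 = 7.7 mL/dL
VO2 = CO * (CaO2-CvO2) * 10 dL/L
VO2 = 9.212 * 7.7 * 10
VO2 = 709.3 mL/min


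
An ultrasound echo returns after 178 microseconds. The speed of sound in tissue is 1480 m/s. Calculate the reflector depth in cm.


depth = c * t / 2
t = 178 us = 1.7800e-04 s
depth = 1480 * 1.7800e-04 / 2
depth = 0.13172 m = 13.172 cm


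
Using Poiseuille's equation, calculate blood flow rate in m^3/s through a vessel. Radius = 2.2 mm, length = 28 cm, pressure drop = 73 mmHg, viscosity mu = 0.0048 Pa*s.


Q = pi*r^4*dP / (8*mu*L)
r = 0.0022 m, L = 0.28 m
dP = 73 mmHg = 9732.506 Pa
Q = 6.6616e-05 m^3/s


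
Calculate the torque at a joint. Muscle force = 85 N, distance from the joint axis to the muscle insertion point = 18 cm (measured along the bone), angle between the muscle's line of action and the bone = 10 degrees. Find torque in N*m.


Torque = F * d * sin(theta)   (moment arm = d*sin(theta))
d = 18 cm = 0.18 m
Torque = 85 * 0.18 * sin(10)
Torque = 2.657 N*m


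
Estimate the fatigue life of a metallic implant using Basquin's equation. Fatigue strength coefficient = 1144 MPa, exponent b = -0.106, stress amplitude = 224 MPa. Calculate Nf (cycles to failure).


sigma_a = sigma_f' * (2Nf)^b
2Nf = (sigma_a/sigma_f')^(1/b)
2Nf = (224/1144)^(1/-0.106)
2Nf = 4796501.5
Nf = 2.3983e+06


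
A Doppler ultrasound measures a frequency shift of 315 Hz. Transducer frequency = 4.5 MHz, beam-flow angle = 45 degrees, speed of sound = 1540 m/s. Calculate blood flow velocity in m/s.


v = fd * c / (2 * f0 * cos(theta))
v = 315 * 1540 / (2 * 4.5000e+06 * cos(45))
v = 0.07623 m/s


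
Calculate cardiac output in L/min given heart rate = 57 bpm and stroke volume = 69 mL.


CO = HR * SV
CO = 57 * 69 / 1000
CO = 3.933 L/min


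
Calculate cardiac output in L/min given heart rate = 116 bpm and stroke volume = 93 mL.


CO = HR * SV
CO = 116 * 93 / 1000
CO = 10.79 L/min


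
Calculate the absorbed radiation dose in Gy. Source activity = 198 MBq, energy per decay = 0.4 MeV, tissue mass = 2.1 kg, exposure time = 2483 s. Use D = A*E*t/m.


A = 198 MBq = 1.9800e+08 Bq
E = 0.4 MeV = 6.408e-14 J
D = A*E*t/m = 1.9800e+08*6.408e-14*2483/2.1
D = 0.015 Gy


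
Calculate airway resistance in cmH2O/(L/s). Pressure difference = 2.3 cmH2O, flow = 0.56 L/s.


R = dP / flow
R = 2.3 / 0.56
R = 4.107 cmH2O/(L/s)


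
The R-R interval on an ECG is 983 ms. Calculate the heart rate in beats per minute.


HR = 60 / RR_interval(s)
RR = 983 ms = 0.983 s
HR = 60 / 0.983 = 61.04 bpm


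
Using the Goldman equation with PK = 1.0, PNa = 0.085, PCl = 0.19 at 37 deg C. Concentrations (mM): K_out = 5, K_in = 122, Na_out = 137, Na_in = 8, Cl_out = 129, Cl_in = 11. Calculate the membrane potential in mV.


Vm = (RT/F)*ln((PK*Ko + PNa*Nao + PCl*Cli)/(PK*Ki + PNa*Nai + PCl*Clo))
Numer = 18.735, Denom = 147.19
Vm = -55.09 mV


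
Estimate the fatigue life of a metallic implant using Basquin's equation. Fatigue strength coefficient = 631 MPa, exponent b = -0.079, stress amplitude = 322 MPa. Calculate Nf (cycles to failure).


sigma_a = sigma_f' * (2Nf)^b
2Nf = (sigma_a/sigma_f')^(1/b)
2Nf = (322/631)^(1/-0.079)
2Nf = 4993.4255
Nf = 2497


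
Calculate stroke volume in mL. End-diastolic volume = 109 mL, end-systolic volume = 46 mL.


SV = EDV - ESV
SV = 109 - 46
SV = 63 mL


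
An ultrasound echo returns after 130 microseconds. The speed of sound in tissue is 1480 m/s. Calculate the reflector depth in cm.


depth = c * t / 2
t = 130 us = 1.3000e-04 s
depth = 1480 * 1.3000e-04 / 2
depth = 0.0962 m = 9.62 cm


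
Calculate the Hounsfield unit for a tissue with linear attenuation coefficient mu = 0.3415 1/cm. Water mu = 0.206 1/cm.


HU = ((mu_tissue - mu_water) / mu_water) * 1000
HU = ((0.3415 - 0.206) / 0.206) * 1000
HU = 657.8


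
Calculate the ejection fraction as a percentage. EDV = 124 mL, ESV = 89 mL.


SV = EDV - ESV = 124 - 89 = 35 mL
EF = SV/EDV * 100 = 35/124 * 100
EF = 28.23%


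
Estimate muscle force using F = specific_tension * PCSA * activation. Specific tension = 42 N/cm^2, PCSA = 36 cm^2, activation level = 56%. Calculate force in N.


F = sigma * PCSA * activation
F = 42 * 36 * 0.56
F = 846.7 N


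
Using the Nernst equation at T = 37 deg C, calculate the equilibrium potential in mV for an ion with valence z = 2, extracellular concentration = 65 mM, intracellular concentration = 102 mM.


E = (RT/(zF)) * ln(C_out/C_in)
T = 37 + 273.15 = 310.15 K
E = (8.314 * 310.15 / (2 * 96485)) * ln(65/102)
E = -6.021 mV


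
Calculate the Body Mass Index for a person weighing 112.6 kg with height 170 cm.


BMI = weight / height^2
height = 170 cm = 1.7 m
BMI = 112.6 / 1.7^2
BMI = 38.96 kg/m^2


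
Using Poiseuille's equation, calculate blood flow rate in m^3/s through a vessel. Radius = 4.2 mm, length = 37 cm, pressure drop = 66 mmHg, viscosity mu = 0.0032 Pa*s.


Q = pi*r^4*dP / (8*mu*L)
r = 0.0042 m, L = 0.37 m
dP = 66 mmHg = 8799.252 Pa
Q = 9.0814e-04 m^3/s


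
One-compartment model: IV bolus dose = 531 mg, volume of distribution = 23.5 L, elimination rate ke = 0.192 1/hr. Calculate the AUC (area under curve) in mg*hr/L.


C0 = Dose/Vd = 531/23.5 = 22.5957 mg/L
AUC = C0/ke = 22.5957/0.192
AUC = 117.7 mg*hr/L


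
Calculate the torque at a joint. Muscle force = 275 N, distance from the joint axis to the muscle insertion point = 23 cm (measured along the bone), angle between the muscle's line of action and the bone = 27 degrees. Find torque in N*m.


Torque = F * d * sin(theta)   (moment arm = d*sin(theta))
d = 23 cm = 0.23 m
Torque = 275 * 0.23 * sin(27)
Torque = 28.71 N*m


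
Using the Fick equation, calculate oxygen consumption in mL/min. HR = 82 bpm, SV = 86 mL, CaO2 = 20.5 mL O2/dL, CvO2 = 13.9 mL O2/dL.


CO = HR*SV = 82*86/1000 = 7.052 L/min
a-v O2 diff = 20.5 - 13.9 = 6.6 mL/dL
VO2 = CO * (CaO2-CvO2) * 10 dL/L
VO2 = 7.052 * 6.6 * 10
VO2 = 465.4 mL/min


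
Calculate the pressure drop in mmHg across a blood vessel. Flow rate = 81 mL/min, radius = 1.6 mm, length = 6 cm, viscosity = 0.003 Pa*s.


dP = 8*mu*L*Q / (pi*r^4)
Q = 81 mL/min = 1.35e-06 m^3/s
dP = 94.4205 Pa = 94.4205 / 133.322 mmHg = 0.7082 mmHg


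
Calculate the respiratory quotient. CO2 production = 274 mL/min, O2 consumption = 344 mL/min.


RQ = VCO2 / VO2
RQ = 274 / 344
RQ = 0.7965


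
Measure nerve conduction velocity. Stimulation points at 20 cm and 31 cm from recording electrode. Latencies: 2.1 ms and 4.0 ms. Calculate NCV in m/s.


Distance = (31 - 20) / 100 = 0.11 m
dt = (4.0 - 2.1) / 1000 = 0.0019 s
NCV = dist / dt = 57.89 m/s


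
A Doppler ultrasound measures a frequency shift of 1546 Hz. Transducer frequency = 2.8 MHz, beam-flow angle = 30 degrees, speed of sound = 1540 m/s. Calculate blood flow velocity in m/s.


v = fd * c / (2 * f0 * cos(theta))
v = 1546 * 1540 / (2 * 2.8000e+06 * cos(30))
v = 0.4909 m/s


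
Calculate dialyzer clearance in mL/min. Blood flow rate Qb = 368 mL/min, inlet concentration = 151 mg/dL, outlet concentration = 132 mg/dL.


K = Qb * (Cb_in - Cb_out) / Cb_in
K = 368 * (151 - 132) / 151
K = 46.3 mL/min


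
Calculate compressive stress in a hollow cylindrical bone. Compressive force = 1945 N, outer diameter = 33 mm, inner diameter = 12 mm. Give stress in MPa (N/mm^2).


A = pi*(r_o^2 - r_i^2)
r_o = 16.5 mm, r_i = 6 mm
A = 742.201 mm^2
sigma = F/A = 1945 / 742.201
sigma = 2.621 MPa


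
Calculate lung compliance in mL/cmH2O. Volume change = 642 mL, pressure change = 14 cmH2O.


C = dV / dP
C = 642 / 14
C = 45.86 mL/cmH2O


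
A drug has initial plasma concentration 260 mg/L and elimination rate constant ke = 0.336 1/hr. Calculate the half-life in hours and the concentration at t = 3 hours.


t_half = ln(2) / ke = 0.693147 / 0.336 = 2.063 hr
C(t) = C0 * exp(-ke*t) = 260 * exp(-0.336*3)
C(3) = 94.89 mg/L


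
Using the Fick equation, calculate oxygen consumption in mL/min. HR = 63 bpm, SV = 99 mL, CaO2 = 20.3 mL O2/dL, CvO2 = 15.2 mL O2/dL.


CO = HR*SV = 63*99/1000 = 6.237 L/min
a-v O2 diff = 20.3 - 15.2 = 5.1 mL/dL
VO2 = CO * (CaO2-CvO2) * 10 dL/L
VO2 = 6.237 * 5.1 * 10
VO2 = 318.1 mL/min


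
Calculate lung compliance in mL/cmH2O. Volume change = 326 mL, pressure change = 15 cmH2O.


C = dV / dP
C = 326 / 15
C = 21.73 mL/cmH2O


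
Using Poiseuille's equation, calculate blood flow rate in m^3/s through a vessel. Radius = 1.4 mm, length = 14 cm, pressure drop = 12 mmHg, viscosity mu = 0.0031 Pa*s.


Q = pi*r^4*dP / (8*mu*L)
r = 0.0014 m, L = 0.14 m
dP = 12 mmHg = 1599.864 Pa
Q = 5.5612e-06 m^3/s


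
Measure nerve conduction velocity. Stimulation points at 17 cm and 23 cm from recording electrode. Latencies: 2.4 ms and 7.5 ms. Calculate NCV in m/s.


Distance = (23 - 17) / 100 = 0.06 m
dt = (7.5 - 2.4) / 1000 = 0.0051 s
NCV = dist / dt = 11.76 m/s


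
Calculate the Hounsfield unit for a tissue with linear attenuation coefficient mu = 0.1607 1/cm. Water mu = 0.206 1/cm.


HU = ((mu_tissue - mu_water) / mu_water) * 1000
HU = ((0.1607 - 0.206) / 0.206) * 1000
HU = -219.9


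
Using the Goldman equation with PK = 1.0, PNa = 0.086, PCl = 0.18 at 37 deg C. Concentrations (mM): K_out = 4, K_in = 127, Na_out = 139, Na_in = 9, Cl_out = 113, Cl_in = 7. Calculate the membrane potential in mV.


Vm = (RT/F)*ln((PK*Ko + PNa*Nao + PCl*Cli)/(PK*Ki + PNa*Nai + PCl*Clo))
Numer = 17.214, Denom = 148.114
Vm = -57.52 mV


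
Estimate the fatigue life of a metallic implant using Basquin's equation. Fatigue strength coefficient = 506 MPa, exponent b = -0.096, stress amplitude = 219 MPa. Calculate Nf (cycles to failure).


sigma_a = sigma_f' * (2Nf)^b
2Nf = (sigma_a/sigma_f')^(1/b)
2Nf = (219/506)^(1/-0.096)
2Nf = 6146.2236
Nf = 3073


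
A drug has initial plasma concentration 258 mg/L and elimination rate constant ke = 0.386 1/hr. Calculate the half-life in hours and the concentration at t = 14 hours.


t_half = ln(2) / ke = 0.693147 / 0.386 = 1.796 hr
C(t) = C0 * exp(-ke*t) = 258 * exp(-0.386*14)
C(14) = 1.161 mg/L


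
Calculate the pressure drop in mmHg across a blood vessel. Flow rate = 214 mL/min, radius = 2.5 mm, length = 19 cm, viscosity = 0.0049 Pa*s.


dP = 8*mu*L*Q / (pi*r^4)
Q = 214 mL/min = 3.56667e-06 m^3/s
dP = 216.467 Pa = 216.467 / 133.322 mmHg = 1.624 mmHg


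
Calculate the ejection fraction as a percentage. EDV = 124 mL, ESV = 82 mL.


SV = EDV - ESV = 124 - 82 = 42 mL
EF = SV/EDV * 100 = 42/124 * 100
EF = 33.87%


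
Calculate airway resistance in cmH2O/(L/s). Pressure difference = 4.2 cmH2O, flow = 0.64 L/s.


R = dP / flow
R = 4.2 / 0.64
R = 6.562 cmH2O/(L/s)


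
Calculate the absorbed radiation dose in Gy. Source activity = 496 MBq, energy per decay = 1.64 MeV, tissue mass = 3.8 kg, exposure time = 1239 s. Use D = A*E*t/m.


A = 496 MBq = 4.9600e+08 Bq
E = 1.64 MeV = 2.62728e-13 J
D = A*E*t/m = 4.9600e+08*2.62728e-13*1239/3.8
D = 0.04249 Gy


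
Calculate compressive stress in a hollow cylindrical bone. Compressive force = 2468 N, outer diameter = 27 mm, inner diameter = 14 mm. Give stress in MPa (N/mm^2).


A = pi*(r_o^2 - r_i^2)
r_o = 13.5 mm, r_i = 7 mm
A = 418.617 mm^2
sigma = F/A = 2468 / 418.617
sigma = 5.896 MPa


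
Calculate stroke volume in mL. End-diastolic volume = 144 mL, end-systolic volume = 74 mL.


SV = EDV - ESV
SV = 144 - 74
SV = 70 mL


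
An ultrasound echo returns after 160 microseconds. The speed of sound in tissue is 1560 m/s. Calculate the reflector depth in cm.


depth = c * t / 2
t = 160 us = 1.6000e-04 s
depth = 1560 * 1.6000e-04 / 2
depth = 0.1248 m = 12.48 cm


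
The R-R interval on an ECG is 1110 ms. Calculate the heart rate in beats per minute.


HR = 60 / RR_interval(s)
RR = 1110 ms = 1.11 s
HR = 60 / 1.11 = 54.05 bpm


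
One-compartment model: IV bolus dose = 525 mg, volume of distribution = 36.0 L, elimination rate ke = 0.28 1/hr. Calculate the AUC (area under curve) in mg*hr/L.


C0 = Dose/Vd = 525/36.0 = 14.5833 mg/L
AUC = C0/ke = 14.5833/0.28
AUC = 52.08 mg*hr/L


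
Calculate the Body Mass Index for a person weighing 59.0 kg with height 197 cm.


BMI = weight / height^2
height = 197 cm = 1.97 m
BMI = 59.0 / 1.97^2
BMI = 15.2 kg/m^2


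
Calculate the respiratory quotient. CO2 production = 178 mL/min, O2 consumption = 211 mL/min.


RQ = VCO2 / VO2
RQ = 178 / 211
RQ = 0.8436


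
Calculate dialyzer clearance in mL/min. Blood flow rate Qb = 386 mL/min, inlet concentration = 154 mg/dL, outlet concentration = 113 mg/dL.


K = Qb * (Cb_in - Cb_out) / Cb_in
K = 386 * (154 - 113) / 154
K = 102.8 mL/min


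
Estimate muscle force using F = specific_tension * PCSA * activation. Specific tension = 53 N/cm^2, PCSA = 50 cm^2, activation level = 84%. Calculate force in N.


F = sigma * PCSA * activation
F = 53 * 50 * 0.84
F = 2226 N


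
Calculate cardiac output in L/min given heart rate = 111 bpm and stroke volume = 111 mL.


CO = HR * SV
CO = 111 * 111 / 1000
CO = 12.32 L/min


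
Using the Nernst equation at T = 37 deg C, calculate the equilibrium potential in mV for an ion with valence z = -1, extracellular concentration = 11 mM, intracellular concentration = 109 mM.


E = (RT/(zF)) * ln(C_out/C_in)
T = 37 + 273.15 = 310.15 K
E = (8.314 * 310.15 / (-1 * 96485)) * ln(11/109)
E = 61.29 mV


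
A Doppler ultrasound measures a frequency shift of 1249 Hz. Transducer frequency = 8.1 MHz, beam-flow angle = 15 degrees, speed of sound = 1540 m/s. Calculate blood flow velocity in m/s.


v = fd * c / (2 * f0 * cos(theta))
v = 1249 * 1540 / (2 * 8.1000e+06 * cos(15))
v = 0.1229 m/s


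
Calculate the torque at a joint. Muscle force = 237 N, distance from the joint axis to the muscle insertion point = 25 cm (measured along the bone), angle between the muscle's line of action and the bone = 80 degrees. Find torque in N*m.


Torque = F * d * sin(theta)   (moment arm = d*sin(theta))
d = 25 cm = 0.25 m
Torque = 237 * 0.25 * sin(80)
Torque = 58.35 N*m


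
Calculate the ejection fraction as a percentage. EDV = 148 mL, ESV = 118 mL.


SV = EDV - ESV = 148 - 118 = 30 mL
EF = SV/EDV * 100 = 30/148 * 100
EF = 20.27%


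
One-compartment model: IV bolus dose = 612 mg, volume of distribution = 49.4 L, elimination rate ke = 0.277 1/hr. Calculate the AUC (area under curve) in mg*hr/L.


C0 = Dose/Vd = 612/49.4 = 12.3887 mg/L
AUC = C0/ke = 12.3887/0.277
AUC = 44.72 mg*hr/L


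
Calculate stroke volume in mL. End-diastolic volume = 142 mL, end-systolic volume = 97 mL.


SV = EDV - ESV
SV = 142 - 97
SV = 45 mL


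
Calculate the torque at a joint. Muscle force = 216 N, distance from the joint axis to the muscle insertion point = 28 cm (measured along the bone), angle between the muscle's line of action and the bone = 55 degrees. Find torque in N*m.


Torque = F * d * sin(theta)   (moment arm = d*sin(theta))
d = 28 cm = 0.28 m
Torque = 216 * 0.28 * sin(55)
Torque = 49.54 N*m


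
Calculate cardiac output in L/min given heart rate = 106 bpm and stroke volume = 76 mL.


CO = HR * SV
CO = 106 * 76 / 1000
CO = 8.056 L/min


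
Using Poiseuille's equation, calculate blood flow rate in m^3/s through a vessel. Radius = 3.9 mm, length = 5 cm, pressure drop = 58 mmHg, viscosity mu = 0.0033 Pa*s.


Q = pi*r^4*dP / (8*mu*L)
r = 0.0039 m, L = 0.05 m
dP = 58 mmHg = 7732.676 Pa
Q = 0.004258 m^3/s


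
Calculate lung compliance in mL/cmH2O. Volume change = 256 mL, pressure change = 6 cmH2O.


C = dV / dP
C = 256 / 6
C = 42.67 mL/cmH2O


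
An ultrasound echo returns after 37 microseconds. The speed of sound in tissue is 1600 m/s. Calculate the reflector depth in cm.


depth = c * t / 2
t = 37 us = 3.7000e-05 s
depth = 1600 * 3.7000e-05 / 2
depth = 0.0296 m = 2.96 cm


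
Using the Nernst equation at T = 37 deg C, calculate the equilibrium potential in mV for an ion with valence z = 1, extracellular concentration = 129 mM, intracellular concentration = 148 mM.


E = (RT/(zF)) * ln(C_out/C_in)
T = 37 + 273.15 = 310.15 K
E = (8.314 * 310.15 / (1 * 96485)) * ln(129/148)
E = -3.672 mV


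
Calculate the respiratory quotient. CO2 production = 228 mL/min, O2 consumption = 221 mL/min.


RQ = VCO2 / VO2
RQ = 228 / 221
RQ = 1.032


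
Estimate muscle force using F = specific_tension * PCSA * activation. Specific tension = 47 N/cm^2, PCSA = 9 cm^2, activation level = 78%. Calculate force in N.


F = sigma * PCSA * activation
F = 47 * 9 * 0.78
F = 329.9 N


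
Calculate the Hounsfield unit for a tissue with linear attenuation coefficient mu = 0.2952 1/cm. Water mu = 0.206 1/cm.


HU = ((mu_tissue - mu_water) / mu_water) * 1000
HU = ((0.2952 - 0.206) / 0.206) * 1000
HU = 433


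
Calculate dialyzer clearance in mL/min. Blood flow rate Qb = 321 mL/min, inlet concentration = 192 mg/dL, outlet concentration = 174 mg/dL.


K = Qb * (Cb_in - Cb_out) / Cb_in
K = 321 * (192 - 174) / 192
K = 30.09 mL/min


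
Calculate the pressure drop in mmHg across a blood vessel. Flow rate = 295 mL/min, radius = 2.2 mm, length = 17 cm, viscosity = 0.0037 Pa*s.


dP = 8*mu*L*Q / (pi*r^4)
Q = 295 mL/min = 4.91667e-06 m^3/s
dP = 336.179 Pa = 336.179 / 133.322 mmHg = 2.522 mmHg


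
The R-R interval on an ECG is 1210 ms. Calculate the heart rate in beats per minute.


HR = 60 / RR_interval(s)
RR = 1210 ms = 1.21 s
HR = 60 / 1.21 = 49.59 bpm


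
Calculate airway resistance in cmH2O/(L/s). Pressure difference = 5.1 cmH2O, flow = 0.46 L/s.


R = dP / flow
R = 5.1 / 0.46
R = 11.09 cmH2O/(L/s)


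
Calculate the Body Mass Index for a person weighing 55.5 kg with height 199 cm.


BMI = weight / height^2
height = 199 cm = 1.99 m
BMI = 55.5 / 1.99^2
BMI = 14.01 kg/m^2


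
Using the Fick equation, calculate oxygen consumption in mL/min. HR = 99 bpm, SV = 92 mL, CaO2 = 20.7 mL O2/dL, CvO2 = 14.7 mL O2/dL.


CO = HR*SV = 99*92/1000 = 9.108 L/min
a-v O2 diff = 20.7 - 14.7 = 6 mL/dL
VO2 = CO * (CaO2-CvO2) * 10 dL/L
VO2 = 9.108 * 6 * 10
VO2 = 546.5 mL/min


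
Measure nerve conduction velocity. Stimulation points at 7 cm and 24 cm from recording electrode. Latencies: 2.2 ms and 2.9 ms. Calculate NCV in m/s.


Distance = (24 - 7) / 100 = 0.17 m
dt = (2.9 - 2.2) / 1000 = 7.0000e-04 s
NCV = dist / dt = 242.9 m/s


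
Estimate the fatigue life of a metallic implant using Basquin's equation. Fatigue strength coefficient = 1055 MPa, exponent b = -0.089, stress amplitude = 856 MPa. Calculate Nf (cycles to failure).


sigma_a = sigma_f' * (2Nf)^b
2Nf = (sigma_a/sigma_f')^(1/b)
2Nf = (856/1055)^(1/-0.089)
2Nf = 10.470932
Nf = 5.235


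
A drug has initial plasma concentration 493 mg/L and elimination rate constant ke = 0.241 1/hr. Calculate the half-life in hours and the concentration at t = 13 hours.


t_half = ln(2) / ke = 0.693147 / 0.241 = 2.876 hr
C(t) = C0 * exp(-ke*t) = 493 * exp(-0.241*13)
C(13) = 21.49 mg/L


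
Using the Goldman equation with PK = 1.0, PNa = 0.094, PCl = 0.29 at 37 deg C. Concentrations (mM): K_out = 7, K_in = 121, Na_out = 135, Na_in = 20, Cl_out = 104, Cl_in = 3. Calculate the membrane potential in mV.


Vm = (RT/F)*ln((PK*Ko + PNa*Nao + PCl*Cli)/(PK*Ki + PNa*Nai + PCl*Clo))
Numer = 20.56, Denom = 153.04
Vm = -53.65 mV


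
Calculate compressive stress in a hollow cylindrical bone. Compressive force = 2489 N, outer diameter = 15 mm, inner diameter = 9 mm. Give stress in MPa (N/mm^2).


A = pi*(r_o^2 - r_i^2)
r_o = 7.5 mm, r_i = 4.5 mm
A = 113.097 mm^2
sigma = F/A = 2489 / 113.097
sigma = 22.01 MPa


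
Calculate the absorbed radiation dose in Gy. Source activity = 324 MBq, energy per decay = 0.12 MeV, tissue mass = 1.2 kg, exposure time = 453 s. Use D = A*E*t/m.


A = 324 MBq = 3.2400e+08 Bq
E = 0.12 MeV = 1.9224e-14 J
D = A*E*t/m = 3.2400e+08*1.9224e-14*453/1.2
D = 0.002351 Gy


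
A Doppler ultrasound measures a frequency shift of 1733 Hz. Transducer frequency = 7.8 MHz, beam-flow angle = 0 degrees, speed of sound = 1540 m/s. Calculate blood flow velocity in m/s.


v = fd * c / (2 * f0 * cos(theta))
v = 1733 * 1540 / (2 * 7.8000e+06 * cos(0))
v = 0.1711 m/s


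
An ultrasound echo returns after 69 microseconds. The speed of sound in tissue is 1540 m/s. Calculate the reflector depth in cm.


depth = c * t / 2
t = 69 us = 6.9000e-05 s
depth = 1540 * 6.9000e-05 / 2
depth = 0.05313 m = 5.313 cm


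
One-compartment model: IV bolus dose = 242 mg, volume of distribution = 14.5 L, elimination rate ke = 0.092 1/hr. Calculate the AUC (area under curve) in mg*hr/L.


C0 = Dose/Vd = 242/14.5 = 16.6897 mg/L
AUC = C0/ke = 16.6897/0.092
AUC = 181.4 mg*hr/L


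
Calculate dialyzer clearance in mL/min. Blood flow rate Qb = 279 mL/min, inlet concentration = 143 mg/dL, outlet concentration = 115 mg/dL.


K = Qb * (Cb_in - Cb_out) / Cb_in
K = 279 * (143 - 115) / 143
K = 54.63 mL/min


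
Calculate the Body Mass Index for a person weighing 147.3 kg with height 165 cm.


BMI = weight / height^2
height = 165 cm = 1.65 m
BMI = 147.3 / 1.65^2
BMI = 54.1 kg/m^2


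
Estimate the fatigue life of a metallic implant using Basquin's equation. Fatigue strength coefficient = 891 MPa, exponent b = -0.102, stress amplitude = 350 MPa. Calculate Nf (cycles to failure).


sigma_a = sigma_f' * (2Nf)^b
2Nf = (sigma_a/sigma_f')^(1/b)
2Nf = (350/891)^(1/-0.102)
2Nf = 9517.5699
Nf = 4759


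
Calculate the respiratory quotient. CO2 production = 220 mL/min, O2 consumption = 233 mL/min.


RQ = VCO2 / VO2
RQ = 220 / 233
RQ = 0.9442


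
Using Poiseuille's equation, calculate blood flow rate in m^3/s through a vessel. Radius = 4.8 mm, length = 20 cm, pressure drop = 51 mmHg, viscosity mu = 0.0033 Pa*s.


Q = pi*r^4*dP / (8*mu*L)
r = 0.0048 m, L = 0.2 m
dP = 51 mmHg = 6799.422 Pa
Q = 0.002148 m^3/s


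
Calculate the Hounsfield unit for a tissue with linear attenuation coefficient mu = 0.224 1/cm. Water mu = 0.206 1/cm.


HU = ((mu_tissue - mu_water) / mu_water) * 1000
HU = ((0.224 - 0.206) / 0.206) * 1000
HU = 87.38


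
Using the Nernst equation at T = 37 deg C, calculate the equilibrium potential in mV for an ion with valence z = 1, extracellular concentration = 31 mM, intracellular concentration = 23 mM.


E = (RT/(zF)) * ln(C_out/C_in)
T = 37 + 273.15 = 310.15 K
E = (8.314 * 310.15 / (1 * 96485)) * ln(31/23)
E = 7.977 mV
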